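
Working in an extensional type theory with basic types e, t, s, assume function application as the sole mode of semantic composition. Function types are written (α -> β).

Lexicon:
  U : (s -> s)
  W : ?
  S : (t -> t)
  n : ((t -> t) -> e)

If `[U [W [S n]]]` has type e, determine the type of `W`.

For [U [W [S n]]] to have type e with U of type (s -> s), [W [S n]] must be the function: [W [S n]] : ((s -> s) -> e).
For [W [S n]] to have type ((s -> s) -> e) with [S n] of type e, W must be the function: W : (e -> ((s -> s) -> e)).

(e -> ((s -> s) -> e))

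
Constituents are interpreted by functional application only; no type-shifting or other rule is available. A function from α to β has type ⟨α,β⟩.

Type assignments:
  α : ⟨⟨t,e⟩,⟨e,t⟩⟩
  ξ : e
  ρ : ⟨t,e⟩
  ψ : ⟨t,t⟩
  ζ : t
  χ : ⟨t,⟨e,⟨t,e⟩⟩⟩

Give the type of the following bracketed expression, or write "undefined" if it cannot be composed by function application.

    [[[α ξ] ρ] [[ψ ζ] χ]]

undefined

[α ξ]: ⟨⟨t,e⟩,⟨e,t⟩⟩ and e cannot combine by function application — type clash.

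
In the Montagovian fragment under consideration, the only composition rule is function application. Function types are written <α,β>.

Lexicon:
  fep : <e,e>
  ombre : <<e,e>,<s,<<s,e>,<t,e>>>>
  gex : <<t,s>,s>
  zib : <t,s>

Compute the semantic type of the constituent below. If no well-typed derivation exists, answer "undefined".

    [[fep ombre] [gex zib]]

[fep ombre]: <<e,e>,<s,<<s,e>,<t,e>>>> applied to <e,e> yields <s,<<s,e>,<t,e>>>.
[gex zib]: <<t,s>,s> applied to <t,s> yields s.
[[fep ombre] [gex zib]]: <s,<<s,e>,<t,e>>> applied to s yields <<s,e>,<t,e>>.

<<s,e>,<t,e>>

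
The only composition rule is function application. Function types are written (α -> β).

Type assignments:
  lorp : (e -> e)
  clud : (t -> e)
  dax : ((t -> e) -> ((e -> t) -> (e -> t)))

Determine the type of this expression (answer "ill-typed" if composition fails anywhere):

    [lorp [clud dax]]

[clud dax]: functor dax : ((t -> e) -> ((e -> t) -> (e -> t))), argument clud : (t -> e); result ((e -> t) -> (e -> t)).
At [lorp [clud dax]]: neither (e -> e) nor ((e -> t) -> (e -> t)) can take the other as argument; the node is ill-typed.

ill-typed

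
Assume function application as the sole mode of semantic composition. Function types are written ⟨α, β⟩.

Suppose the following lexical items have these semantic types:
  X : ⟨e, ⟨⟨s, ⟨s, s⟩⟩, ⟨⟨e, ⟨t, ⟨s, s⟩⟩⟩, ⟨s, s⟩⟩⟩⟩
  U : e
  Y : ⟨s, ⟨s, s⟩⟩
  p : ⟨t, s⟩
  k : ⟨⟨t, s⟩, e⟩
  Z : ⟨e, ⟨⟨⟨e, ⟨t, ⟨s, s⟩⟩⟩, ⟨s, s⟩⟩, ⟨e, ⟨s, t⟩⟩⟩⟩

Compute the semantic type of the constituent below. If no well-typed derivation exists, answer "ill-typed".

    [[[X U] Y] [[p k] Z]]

⟨e, ⟨s, t⟩⟩

[X U] — X of type ⟨e, ⟨⟨s, ⟨s, s⟩⟩, ⟨⟨e, ⟨t, ⟨s, s⟩⟩⟩, ⟨s, s⟩⟩⟩⟩ combines with U of type e: type ⟨⟨s, ⟨s, s⟩⟩, ⟨⟨e, ⟨t, ⟨s, s⟩⟩⟩, ⟨s, s⟩⟩⟩.
[[X U] Y] — [X U] of type ⟨⟨s, ⟨s, s⟩⟩, ⟨⟨e, ⟨t, ⟨s, s⟩⟩⟩, ⟨s, s⟩⟩⟩ combines with Y of type ⟨s, ⟨s, s⟩⟩: type ⟨⟨e, ⟨t, ⟨s, s⟩⟩⟩, ⟨s, s⟩⟩.
[p k] — k of type ⟨⟨t, s⟩, e⟩ combines with p of type ⟨t, s⟩: type e.
[[p k] Z] — Z of type ⟨e, ⟨⟨⟨e, ⟨t, ⟨s, s⟩⟩⟩, ⟨s, s⟩⟩, ⟨e, ⟨s, t⟩⟩⟩⟩ combines with [p k] of type e: type ⟨⟨⟨e, ⟨t, ⟨s, s⟩⟩⟩, ⟨s, s⟩⟩, ⟨e, ⟨s, t⟩⟩⟩.
[[[X U] Y] [[p k] Z]] — [[p k] Z] of type ⟨⟨⟨e, ⟨t, ⟨s, s⟩⟩⟩, ⟨s, s⟩⟩, ⟨e, ⟨s, t⟩⟩⟩ combines with [[X U] Y] of type ⟨⟨e, ⟨t, ⟨s, s⟩⟩⟩, ⟨s, s⟩⟩: type ⟨e, ⟨s, t⟩⟩.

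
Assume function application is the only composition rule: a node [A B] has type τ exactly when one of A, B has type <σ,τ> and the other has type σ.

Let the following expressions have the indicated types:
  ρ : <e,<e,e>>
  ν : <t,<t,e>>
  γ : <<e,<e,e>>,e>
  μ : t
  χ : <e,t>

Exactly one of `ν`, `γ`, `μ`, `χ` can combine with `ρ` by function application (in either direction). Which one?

ν : <t,<t,e>> — no; ρ wants e, and ν wants t.
γ — combines: γ : <<e,<e,e>>,e> takes ρ : <e,<e,e>> as argument, giving e.
μ : t — no; ρ wants e, and μ wants nothing (atomic).
χ : <e,t> — no; ρ wants e, and χ wants e.

γ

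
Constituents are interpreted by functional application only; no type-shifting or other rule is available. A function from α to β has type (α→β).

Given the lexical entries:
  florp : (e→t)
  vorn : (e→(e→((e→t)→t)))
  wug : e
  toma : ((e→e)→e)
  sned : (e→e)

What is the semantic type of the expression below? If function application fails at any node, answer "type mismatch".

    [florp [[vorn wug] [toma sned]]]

[vorn wug]: functor vorn : (e→(e→((e→t)→t))), argument wug : e; result (e→((e→t)→t)).
[toma sned]: functor toma : ((e→e)→e), argument sned : (e→e); result e.
[[vorn wug] [toma sned]]: functor [vorn wug] : (e→((e→t)→t)), argument [toma sned] : e; result ((e→t)→t).
[florp [[vorn wug] [toma sned]]]: functor [[vorn wug] [toma sned]] : ((e→t)→t), argument florp : (e→t); result t.

t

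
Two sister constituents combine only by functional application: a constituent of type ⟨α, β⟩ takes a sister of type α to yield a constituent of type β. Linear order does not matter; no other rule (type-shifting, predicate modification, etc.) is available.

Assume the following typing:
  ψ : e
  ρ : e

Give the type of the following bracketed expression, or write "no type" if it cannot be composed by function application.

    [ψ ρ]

no type

[ψ ρ]: e and e cannot combine by function application — type clash.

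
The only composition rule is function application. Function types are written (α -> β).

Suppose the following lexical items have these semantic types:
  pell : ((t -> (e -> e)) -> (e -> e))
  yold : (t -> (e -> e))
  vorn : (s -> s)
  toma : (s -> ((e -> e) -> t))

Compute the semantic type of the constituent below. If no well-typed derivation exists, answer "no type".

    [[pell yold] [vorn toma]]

no type

[pell yold]: functor pell : ((t -> (e -> e)) -> (e -> e)), argument yold : (t -> (e -> e)); result (e -> e).
[vorn toma]: (s -> s) and (s -> ((e -> e) -> t)) cannot combine by function application — type clash.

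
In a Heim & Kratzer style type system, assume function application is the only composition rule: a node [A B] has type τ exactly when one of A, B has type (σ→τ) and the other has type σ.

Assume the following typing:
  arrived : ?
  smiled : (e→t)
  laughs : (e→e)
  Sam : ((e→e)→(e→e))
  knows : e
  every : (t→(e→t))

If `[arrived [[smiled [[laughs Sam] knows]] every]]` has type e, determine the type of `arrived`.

For [arrived [[smiled [[laughs Sam] knows]] every]] to have type e with [[smiled [[laughs Sam] knows]] every] of type (e→t), arrived must be the function: arrived : ((e→t)→e).

((e→t)→e)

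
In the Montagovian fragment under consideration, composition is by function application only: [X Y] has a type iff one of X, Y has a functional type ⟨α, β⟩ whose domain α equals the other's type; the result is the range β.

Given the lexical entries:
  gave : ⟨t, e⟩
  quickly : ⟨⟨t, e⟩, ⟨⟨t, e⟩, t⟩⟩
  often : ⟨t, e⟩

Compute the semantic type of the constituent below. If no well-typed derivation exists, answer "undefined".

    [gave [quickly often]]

t

At [quickly often], quickly : ⟨⟨t, e⟩, ⟨⟨t, e⟩, t⟩⟩ takes often : ⟨t, e⟩, giving ⟨⟨t, e⟩, t⟩.
At [gave [quickly often]], [quickly often] : ⟨⟨t, e⟩, t⟩ takes gave : ⟨t, e⟩, giving t.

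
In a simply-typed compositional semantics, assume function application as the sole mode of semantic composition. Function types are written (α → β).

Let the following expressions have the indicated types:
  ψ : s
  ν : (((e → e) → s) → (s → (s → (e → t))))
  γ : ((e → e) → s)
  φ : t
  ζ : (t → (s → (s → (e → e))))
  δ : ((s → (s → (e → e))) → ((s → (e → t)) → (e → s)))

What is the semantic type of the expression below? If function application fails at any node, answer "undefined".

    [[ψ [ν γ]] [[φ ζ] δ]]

[ν γ]: ν is (((e → e) → s) → (s → (s → (e → t)))), γ is ((e → e) → s); result (s → (s → (e → t))).
[ψ [ν γ]]: [ν γ] is (s → (s → (e → t))), ψ is s; result (s → (e → t)).
[φ ζ]: ζ is (t → (s → (s → (e → e)))), φ is t; result (s → (s → (e → e))).
[[φ ζ] δ]: δ is ((s → (s → (e → e))) → ((s → (e → t)) → (e → s))), [φ ζ] is (s → (s → (e → e))); result ((s → (e → t)) → (e → s)).
[[ψ [ν γ]] [[φ ζ] δ]]: [[φ ζ] δ] is ((s → (e → t)) → (e → s)), [ψ [ν γ]] is (s → (e → t)); result (e → s).

(e → s)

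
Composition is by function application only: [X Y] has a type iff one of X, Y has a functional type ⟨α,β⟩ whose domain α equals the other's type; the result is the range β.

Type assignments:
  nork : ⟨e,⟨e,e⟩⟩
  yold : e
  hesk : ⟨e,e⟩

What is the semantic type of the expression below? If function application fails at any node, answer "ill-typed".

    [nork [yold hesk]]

⟨e,e⟩

[yold hesk]: hesk is ⟨e,e⟩, yold is e; result e.
[nork [yold hesk]]: nork is ⟨e,⟨e,e⟩⟩, [yold hesk] is e; result ⟨e,e⟩.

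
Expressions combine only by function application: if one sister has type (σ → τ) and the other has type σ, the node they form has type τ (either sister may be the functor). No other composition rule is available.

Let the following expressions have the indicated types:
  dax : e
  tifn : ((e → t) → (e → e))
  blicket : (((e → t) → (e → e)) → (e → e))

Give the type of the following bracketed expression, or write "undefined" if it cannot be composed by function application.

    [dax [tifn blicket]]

e

[tifn blicket] — blicket of type (((e → t) → (e → e)) → (e → e)) combines with tifn of type ((e → t) → (e → e)): type (e → e).
[dax [tifn blicket]] — [tifn blicket] of type (e → e) combines with dax of type e: type e.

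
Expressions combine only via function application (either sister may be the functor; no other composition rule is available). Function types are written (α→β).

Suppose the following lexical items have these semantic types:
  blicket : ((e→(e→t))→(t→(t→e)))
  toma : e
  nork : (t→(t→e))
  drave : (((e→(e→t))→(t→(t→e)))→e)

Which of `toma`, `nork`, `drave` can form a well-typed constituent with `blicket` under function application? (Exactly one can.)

drave

toma : e — does not combine with blicket.
nork : (t→(t→e)) — does not combine with blicket.
drave — combines: drave : (((e→(e→t))→(t→(t→e)))→e) takes blicket : ((e→(e→t))→(t→(t→e))) as argument, giving e.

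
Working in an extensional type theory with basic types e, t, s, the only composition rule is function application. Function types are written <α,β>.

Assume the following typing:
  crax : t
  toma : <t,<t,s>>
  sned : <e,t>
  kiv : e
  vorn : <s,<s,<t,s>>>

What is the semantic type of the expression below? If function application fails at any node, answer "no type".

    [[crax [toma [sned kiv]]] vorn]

<s,<t,s>>

[sned kiv]: functor sned : <e,t>, argument kiv : e; result t.
[toma [sned kiv]]: functor toma : <t,<t,s>>, argument [sned kiv] : t; result <t,s>.
[crax [toma [sned kiv]]]: functor [toma [sned kiv]] : <t,s>, argument crax : t; result s.
[[crax [toma [sned kiv]]] vorn]: functor vorn : <s,<s,<t,s>>>, argument [crax [toma [sned kiv]]] : s; result <s,<t,s>>.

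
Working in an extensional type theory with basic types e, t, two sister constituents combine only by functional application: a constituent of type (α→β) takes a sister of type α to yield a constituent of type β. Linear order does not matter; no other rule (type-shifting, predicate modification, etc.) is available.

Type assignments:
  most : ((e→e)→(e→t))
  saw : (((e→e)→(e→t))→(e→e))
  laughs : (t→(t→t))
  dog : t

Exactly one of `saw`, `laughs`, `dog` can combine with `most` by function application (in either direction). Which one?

saw

saw — combines: saw : (((e→e)→(e→t))→(e→e)) takes most : ((e→e)→(e→t)) as argument, giving (e→e).
laughs : (t→(t→t)) — does not combine with most.
dog : t — does not combine with most.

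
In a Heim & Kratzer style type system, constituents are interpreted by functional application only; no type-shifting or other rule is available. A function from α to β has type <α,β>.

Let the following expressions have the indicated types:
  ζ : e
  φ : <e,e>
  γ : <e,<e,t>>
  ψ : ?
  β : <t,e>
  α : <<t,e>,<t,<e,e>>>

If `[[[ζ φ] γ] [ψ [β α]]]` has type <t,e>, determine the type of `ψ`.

<<t,<e,e>>,<<e,t>,<t,e>>>

For [[[ζ φ] γ] [ψ [β α]]] to have type <t,e> with [[ζ φ] γ] of type <e,t>, [ψ [β α]] must be the function: [ψ [β α]] : <<e,t>,<t,e>>.
For [ψ [β α]] to have type <<e,t>,<t,e>> with [β α] of type <t,<e,e>>, ψ must be the function: ψ : <<t,<e,e>>,<<e,t>,<t,e>>>.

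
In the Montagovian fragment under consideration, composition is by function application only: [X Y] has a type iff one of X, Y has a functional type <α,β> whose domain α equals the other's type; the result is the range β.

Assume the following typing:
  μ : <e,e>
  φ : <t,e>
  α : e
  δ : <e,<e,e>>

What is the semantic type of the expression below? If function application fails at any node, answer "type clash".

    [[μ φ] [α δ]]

At [μ φ]: neither <e,e> nor <t,e> can take the other as argument; the node is ill-typed.

type clash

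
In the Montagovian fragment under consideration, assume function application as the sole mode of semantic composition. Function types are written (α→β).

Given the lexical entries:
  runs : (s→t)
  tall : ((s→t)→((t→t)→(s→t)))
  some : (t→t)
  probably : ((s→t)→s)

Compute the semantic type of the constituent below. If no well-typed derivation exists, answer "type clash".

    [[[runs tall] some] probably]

[runs tall]: functor tall : ((s→t)→((t→t)→(s→t))), argument runs : (s→t); result ((t→t)→(s→t)).
[[runs tall] some]: functor [runs tall] : ((t→t)→(s→t)), argument some : (t→t); result (s→t).
[[[runs tall] some] probably]: functor probably : ((s→t)→s), argument [[runs tall] some] : (s→t); result s.

s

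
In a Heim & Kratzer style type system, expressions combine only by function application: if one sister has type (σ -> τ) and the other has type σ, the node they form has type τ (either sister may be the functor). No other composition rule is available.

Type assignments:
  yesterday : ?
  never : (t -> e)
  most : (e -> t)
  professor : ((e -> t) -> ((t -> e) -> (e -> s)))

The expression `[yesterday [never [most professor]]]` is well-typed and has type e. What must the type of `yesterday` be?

((e -> s) -> e)

At [yesterday [never [most professor]]] (required: e): [never [most professor]] is (e -> s), which is not a function with range e; hence yesterday is the functor — type ((e -> s) -> e).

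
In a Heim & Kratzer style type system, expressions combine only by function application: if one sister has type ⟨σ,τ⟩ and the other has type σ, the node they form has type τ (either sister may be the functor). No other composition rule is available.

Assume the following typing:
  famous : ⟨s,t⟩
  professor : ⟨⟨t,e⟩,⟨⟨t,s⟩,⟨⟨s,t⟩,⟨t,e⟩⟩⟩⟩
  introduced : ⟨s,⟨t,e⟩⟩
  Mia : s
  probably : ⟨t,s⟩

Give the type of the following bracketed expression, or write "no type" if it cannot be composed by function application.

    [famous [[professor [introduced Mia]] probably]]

[introduced Mia] — introduced of type ⟨s,⟨t,e⟩⟩ combines with Mia of type s: type ⟨t,e⟩.
[professor [introduced Mia]] — professor of type ⟨⟨t,e⟩,⟨⟨t,s⟩,⟨⟨s,t⟩,⟨t,e⟩⟩⟩⟩ combines with [introduced Mia] of type ⟨t,e⟩: type ⟨⟨t,s⟩,⟨⟨s,t⟩,⟨t,e⟩⟩⟩.
[[professor [introduced Mia]] probably] — [professor [introduced Mia]] of type ⟨⟨t,s⟩,⟨⟨s,t⟩,⟨t,e⟩⟩⟩ combines with probably of type ⟨t,s⟩: type ⟨⟨s,t⟩,⟨t,e⟩⟩.
[famous [[professor [introduced Mia]] probably]] — [[professor [introduced Mia]] probably] of type ⟨⟨s,t⟩,⟨t,e⟩⟩ combines with famous of type ⟨s,t⟩: type ⟨t,e⟩.

⟨t,e⟩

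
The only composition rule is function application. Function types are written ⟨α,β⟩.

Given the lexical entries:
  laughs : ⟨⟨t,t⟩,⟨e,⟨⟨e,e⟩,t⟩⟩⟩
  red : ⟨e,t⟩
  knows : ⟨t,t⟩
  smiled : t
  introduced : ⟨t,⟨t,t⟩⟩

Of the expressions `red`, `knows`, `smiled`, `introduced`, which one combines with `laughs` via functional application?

red : ⟨e,t⟩ — no; laughs wants ⟨t,t⟩, and red wants e.
knows — combines: laughs : ⟨⟨t,t⟩,⟨e,⟨⟨e,e⟩,t⟩⟩⟩ takes knows : ⟨t,t⟩ as argument, giving ⟨e,⟨⟨e,e⟩,t⟩⟩.
smiled : t — no; laughs wants ⟨t,t⟩, and smiled wants nothing (atomic).
introduced : ⟨t,⟨t,t⟩⟩ — no; laughs wants ⟨t,t⟩, and introduced wants t.

knows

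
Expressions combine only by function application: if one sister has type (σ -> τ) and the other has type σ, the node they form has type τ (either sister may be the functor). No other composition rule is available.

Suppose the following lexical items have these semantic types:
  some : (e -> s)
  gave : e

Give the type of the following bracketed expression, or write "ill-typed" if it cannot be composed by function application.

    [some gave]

[some gave]: some is (e -> s), gave is e; result s.

s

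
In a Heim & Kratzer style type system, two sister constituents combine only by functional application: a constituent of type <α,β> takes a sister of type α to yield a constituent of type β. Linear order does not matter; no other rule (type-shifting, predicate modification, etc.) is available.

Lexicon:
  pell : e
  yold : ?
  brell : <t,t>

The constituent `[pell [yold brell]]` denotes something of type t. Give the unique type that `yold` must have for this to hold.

<<t,t>,<e,t>>

[pell [yold brell]] must have type t. The sister pell has type e; that is not a function onto t, so [yold brell] must be the functor, of type <e,t>.
[yold brell] must have type <e,t>. The sister brell has type <t,t>; that is not a function onto <e,t>, so yold must be the functor, of type <<t,t>,<e,t>>.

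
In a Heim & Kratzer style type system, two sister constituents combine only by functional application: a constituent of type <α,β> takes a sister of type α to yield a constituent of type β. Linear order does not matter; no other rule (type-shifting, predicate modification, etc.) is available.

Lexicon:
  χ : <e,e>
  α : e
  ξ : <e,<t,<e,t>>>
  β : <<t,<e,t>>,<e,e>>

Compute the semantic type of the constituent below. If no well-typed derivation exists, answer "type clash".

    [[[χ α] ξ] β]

<e,e>

[χ α]: <e,e> applied to e yields e.
[[χ α] ξ]: <e,<t,<e,t>>> applied to e yields <t,<e,t>>.
[[[χ α] ξ] β]: <<t,<e,t>>,<e,e>> applied to <t,<e,t>> yields <e,e>.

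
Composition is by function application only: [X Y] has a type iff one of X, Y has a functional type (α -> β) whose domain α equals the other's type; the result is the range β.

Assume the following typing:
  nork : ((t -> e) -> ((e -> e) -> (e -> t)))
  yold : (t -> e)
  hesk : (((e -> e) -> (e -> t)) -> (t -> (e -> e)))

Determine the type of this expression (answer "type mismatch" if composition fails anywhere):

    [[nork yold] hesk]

(t -> (e -> e))

[nork yold]: nork is ((t -> e) -> ((e -> e) -> (e -> t))), yold is (t -> e); result ((e -> e) -> (e -> t)).
[[nork yold] hesk]: hesk is (((e -> e) -> (e -> t)) -> (t -> (e -> e))), [nork yold] is ((e -> e) -> (e -> t)); result (t -> (e -> e)).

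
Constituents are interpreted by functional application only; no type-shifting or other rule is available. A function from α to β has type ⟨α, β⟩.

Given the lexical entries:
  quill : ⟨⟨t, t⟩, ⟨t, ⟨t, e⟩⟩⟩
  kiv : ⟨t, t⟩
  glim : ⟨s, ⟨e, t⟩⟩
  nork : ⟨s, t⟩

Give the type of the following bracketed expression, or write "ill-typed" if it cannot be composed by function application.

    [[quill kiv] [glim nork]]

ill-typed

[quill kiv]: functor quill : ⟨⟨t, t⟩, ⟨t, ⟨t, e⟩⟩⟩, argument kiv : ⟨t, t⟩; result ⟨t, ⟨t, e⟩⟩.
[glim nork]: ⟨s, ⟨e, t⟩⟩ and ⟨s, t⟩ cannot combine by function application — type clash.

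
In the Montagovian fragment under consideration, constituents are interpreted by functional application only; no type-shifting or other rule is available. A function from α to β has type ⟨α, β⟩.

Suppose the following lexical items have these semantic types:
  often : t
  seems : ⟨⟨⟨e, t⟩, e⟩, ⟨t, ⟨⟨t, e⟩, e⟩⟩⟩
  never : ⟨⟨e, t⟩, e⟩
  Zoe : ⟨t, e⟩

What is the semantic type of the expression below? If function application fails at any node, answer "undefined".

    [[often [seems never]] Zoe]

e

[seems never]: seems is ⟨⟨⟨e, t⟩, e⟩, ⟨t, ⟨⟨t, e⟩, e⟩⟩⟩, never is ⟨⟨e, t⟩, e⟩; result ⟨t, ⟨⟨t, e⟩, e⟩⟩.
[often [seems never]]: [seems never] is ⟨t, ⟨⟨t, e⟩, e⟩⟩, often is t; result ⟨⟨t, e⟩, e⟩.
[[often [seems never]] Zoe]: [often [seems never]] is ⟨⟨t, e⟩, e⟩, Zoe is ⟨t, e⟩; result e.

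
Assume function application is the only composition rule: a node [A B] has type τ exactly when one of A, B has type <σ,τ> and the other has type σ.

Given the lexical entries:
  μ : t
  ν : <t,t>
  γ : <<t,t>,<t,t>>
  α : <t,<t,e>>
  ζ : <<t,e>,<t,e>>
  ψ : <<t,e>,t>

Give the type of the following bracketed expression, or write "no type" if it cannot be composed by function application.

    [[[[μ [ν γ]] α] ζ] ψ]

t

[ν γ]: γ is <<t,t>,<t,t>>, ν is <t,t>; result <t,t>.
[μ [ν γ]]: [ν γ] is <t,t>, μ is t; result t.
[[μ [ν γ]] α]: α is <t,<t,e>>, [μ [ν γ]] is t; result <t,e>.
[[[μ [ν γ]] α] ζ]: ζ is <<t,e>,<t,e>>, [[μ [ν γ]] α] is <t,e>; result <t,e>.
[[[[μ [ν γ]] α] ζ] ψ]: ψ is <<t,e>,t>, [[[μ [ν γ]] α] ζ] is <t,e>; result t.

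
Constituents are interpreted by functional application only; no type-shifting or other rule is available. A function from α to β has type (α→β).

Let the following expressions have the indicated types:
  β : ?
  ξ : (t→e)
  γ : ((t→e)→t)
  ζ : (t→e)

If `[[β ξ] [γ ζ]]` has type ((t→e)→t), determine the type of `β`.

[[β ξ] [γ ζ]] must have type ((t→e)→t). The sister [γ ζ] has type t; that is not a function onto ((t→e)→t), so [β ξ] must be the functor, of type (t→((t→e)→t)).
[β ξ] must have type (t→((t→e)→t)). The sister ξ has type (t→e); that is not a function onto (t→((t→e)→t)), so β must be the functor, of type ((t→e)→(t→((t→e)→t))).

((t→e)→(t→((t→e)→t)))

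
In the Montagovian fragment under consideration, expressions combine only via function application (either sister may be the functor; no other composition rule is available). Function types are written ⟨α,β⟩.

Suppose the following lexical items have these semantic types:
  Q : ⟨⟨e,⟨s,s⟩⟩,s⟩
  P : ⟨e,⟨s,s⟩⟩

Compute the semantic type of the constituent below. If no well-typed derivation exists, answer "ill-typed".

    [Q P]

[Q P]: ⟨⟨e,⟨s,s⟩⟩,s⟩ applied to ⟨e,⟨s,s⟩⟩ yields s.

s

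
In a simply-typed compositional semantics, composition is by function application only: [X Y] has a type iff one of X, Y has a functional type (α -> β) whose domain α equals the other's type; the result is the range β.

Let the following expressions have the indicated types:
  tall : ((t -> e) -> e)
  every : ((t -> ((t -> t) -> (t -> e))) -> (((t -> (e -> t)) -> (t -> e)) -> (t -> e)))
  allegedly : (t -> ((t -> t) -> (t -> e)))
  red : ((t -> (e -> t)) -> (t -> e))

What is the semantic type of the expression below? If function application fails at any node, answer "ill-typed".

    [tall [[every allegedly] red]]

e

[every allegedly] — every of type ((t -> ((t -> t) -> (t -> e))) -> (((t -> (e -> t)) -> (t -> e)) -> (t -> e))) combines with allegedly of type (t -> ((t -> t) -> (t -> e))): type (((t -> (e -> t)) -> (t -> e)) -> (t -> e)).
[[every allegedly] red] — [every allegedly] of type (((t -> (e -> t)) -> (t -> e)) -> (t -> e)) combines with red of type ((t -> (e -> t)) -> (t -> e)): type (t -> e).
[tall [[every allegedly] red]] — tall of type ((t -> e) -> e) combines with [[every allegedly] red] of type (t -> e): type e.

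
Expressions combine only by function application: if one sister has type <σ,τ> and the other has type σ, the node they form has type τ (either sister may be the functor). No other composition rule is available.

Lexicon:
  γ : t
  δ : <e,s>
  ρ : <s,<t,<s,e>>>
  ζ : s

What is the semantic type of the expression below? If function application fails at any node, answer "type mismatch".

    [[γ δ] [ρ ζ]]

type mismatch

At [γ δ]: neither t nor <e,s> can take the other as argument; the node is ill-typed.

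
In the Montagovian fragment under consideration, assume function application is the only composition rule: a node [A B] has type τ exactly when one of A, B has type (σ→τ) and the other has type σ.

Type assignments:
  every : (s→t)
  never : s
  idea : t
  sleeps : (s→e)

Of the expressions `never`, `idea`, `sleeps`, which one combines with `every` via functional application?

never

never — combines: every : (s→t) takes never : s as argument, giving t.
idea : t — every needs s; idea needs nothing (atomic); neither fits.
sleeps : (s→e) — every needs s; sleeps needs s; neither fits.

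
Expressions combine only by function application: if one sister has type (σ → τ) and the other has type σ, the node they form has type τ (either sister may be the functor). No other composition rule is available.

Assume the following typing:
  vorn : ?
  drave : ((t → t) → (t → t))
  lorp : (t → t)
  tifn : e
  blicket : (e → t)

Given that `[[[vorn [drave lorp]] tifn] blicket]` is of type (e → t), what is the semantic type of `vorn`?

[[[vorn [drave lorp]] tifn] blicket] is required to be (e → t). blicket : (e → t) cannot yield (e → t) as functor, so [[vorn [drave lorp]] tifn] : ((e → t) → (e → t)).
[[vorn [drave lorp]] tifn] is required to be ((e → t) → (e → t)). tifn : e cannot yield ((e → t) → (e → t)) as functor, so [vorn [drave lorp]] : (e → ((e → t) → (e → t))).
[vorn [drave lorp]] is required to be (e → ((e → t) → (e → t))). [drave lorp] : (t → t) cannot yield (e → ((e → t) → (e → t))) as functor, so vorn : ((t → t) → (e → ((e → t) → (e → t)))).

((t → t) → (e → ((e → t) → (e → t))))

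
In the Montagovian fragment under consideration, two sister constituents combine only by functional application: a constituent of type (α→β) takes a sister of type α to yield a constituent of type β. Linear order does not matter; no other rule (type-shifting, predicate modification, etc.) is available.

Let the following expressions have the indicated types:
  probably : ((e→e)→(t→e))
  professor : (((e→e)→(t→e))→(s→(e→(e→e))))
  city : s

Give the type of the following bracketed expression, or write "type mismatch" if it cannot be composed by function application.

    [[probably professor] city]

(e→(e→e))

[probably professor]: functor professor : (((e→e)→(t→e))→(s→(e→(e→e)))), argument probably : ((e→e)→(t→e)); result (s→(e→(e→e))).
[[probably professor] city]: functor [probably professor] : (s→(e→(e→e))), argument city : s; result (e→(e→e)).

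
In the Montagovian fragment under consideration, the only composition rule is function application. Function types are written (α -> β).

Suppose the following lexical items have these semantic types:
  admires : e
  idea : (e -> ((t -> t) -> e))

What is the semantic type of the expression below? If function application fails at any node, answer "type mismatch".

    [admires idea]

((t -> t) -> e)

At [admires idea], idea : (e -> ((t -> t) -> e)) takes admires : e, giving ((t -> t) -> e).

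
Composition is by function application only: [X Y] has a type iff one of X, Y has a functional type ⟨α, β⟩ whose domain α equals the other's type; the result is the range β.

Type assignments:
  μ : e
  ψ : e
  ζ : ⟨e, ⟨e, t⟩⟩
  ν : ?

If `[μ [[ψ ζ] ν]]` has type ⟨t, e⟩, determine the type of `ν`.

⟨⟨e, t⟩, ⟨e, ⟨t, e⟩⟩⟩

For [μ [[ψ ζ] ν]] to have type ⟨t, e⟩ with μ of type e, [[ψ ζ] ν] must be the function: [[ψ ζ] ν] : ⟨e, ⟨t, e⟩⟩.
For [[ψ ζ] ν] to have type ⟨e, ⟨t, e⟩⟩ with [ψ ζ] of type ⟨e, t⟩, ν must be the function: ν : ⟨⟨e, t⟩, ⟨e, ⟨t, e⟩⟩⟩.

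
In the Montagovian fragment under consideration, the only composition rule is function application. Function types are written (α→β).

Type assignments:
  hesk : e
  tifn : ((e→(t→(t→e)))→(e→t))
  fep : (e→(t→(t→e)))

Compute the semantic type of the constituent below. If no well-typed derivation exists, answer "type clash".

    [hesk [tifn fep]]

t

At [tifn fep], tifn : ((e→(t→(t→e)))→(e→t)) takes fep : (e→(t→(t→e))), giving (e→t).
At [hesk [tifn fep]], [tifn fep] : (e→t) takes hesk : e, giving t.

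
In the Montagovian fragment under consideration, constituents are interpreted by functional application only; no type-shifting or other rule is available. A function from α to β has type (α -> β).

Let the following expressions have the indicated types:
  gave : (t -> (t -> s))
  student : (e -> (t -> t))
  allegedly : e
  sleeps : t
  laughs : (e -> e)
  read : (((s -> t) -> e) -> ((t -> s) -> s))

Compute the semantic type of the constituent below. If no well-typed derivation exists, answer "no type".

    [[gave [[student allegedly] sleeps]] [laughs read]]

no type

[student allegedly]: (e -> (t -> t)) applied to e yields (t -> t).
[[student allegedly] sleeps]: (t -> t) applied to t yields t.
[gave [[student allegedly] sleeps]]: (t -> (t -> s)) applied to t yields (t -> s).
At [laughs read]: neither (e -> e) nor (((s -> t) -> e) -> ((t -> s) -> s)) can take the other as argument; the node is ill-typed.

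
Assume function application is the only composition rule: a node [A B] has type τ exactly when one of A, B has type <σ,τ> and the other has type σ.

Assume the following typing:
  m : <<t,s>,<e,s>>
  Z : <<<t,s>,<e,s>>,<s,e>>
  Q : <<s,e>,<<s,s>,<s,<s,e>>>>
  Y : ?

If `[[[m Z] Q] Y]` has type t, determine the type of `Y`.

<<<s,s>,<s,<s,e>>>,t>

For [[[m Z] Q] Y] to have type t with [[m Z] Q] of type <<s,s>,<s,<s,e>>>, Y must be the function: Y : <<<s,s>,<s,<s,e>>>,t>.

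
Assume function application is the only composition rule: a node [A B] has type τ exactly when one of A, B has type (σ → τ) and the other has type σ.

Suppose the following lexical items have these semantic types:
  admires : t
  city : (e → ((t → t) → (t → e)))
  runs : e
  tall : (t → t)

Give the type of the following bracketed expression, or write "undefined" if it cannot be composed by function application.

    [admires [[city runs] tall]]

[city runs]: (e → ((t → t) → (t → e))) applied to e yields ((t → t) → (t → e)).
[[city runs] tall]: ((t → t) → (t → e)) applied to (t → t) yields (t → e).
[admires [[city runs] tall]]: (t → e) applied to t yields e.

e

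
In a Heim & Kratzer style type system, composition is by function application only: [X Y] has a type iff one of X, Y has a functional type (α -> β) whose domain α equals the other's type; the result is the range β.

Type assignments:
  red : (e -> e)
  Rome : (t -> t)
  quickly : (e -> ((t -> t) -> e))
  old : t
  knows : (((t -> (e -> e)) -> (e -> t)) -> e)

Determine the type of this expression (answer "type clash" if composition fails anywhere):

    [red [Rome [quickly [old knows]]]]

[old knows]: t and (((t -> (e -> e)) -> (e -> t)) -> e) cannot combine by function application — type clash.

type clash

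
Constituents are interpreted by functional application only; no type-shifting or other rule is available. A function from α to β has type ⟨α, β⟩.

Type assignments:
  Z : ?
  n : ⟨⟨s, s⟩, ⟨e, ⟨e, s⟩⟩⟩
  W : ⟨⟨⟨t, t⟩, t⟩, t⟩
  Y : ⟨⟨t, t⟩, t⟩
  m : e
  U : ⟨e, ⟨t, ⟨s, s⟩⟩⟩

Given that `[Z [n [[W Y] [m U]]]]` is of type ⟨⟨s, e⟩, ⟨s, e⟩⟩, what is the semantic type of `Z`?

⟨⟨e, ⟨e, s⟩⟩, ⟨⟨s, e⟩, ⟨s, e⟩⟩⟩

At [Z [n [[W Y] [m U]]]] (required: ⟨⟨s, e⟩, ⟨s, e⟩⟩): [n [[W Y] [m U]]] is ⟨e, ⟨e, s⟩⟩, which is not a function with range ⟨⟨s, e⟩, ⟨s, e⟩⟩; hence Z is the functor — type ⟨⟨e, ⟨e, s⟩⟩, ⟨⟨s, e⟩, ⟨s, e⟩⟩⟩.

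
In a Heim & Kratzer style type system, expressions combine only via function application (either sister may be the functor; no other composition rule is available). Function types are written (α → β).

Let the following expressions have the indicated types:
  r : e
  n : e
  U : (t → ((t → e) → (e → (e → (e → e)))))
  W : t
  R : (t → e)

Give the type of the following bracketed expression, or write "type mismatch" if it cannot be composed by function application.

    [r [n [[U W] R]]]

(e → e)

[U W]: functor U : (t → ((t → e) → (e → (e → (e → e))))), argument W : t; result ((t → e) → (e → (e → (e → e)))).
[[U W] R]: functor [U W] : ((t → e) → (e → (e → (e → e)))), argument R : (t → e); result (e → (e → (e → e))).
[n [[U W] R]]: functor [[U W] R] : (e → (e → (e → e))), argument n : e; result (e → (e → e)).
[r [n [[U W] R]]]: functor [n [[U W] R]] : (e → (e → e)), argument r : e; result (e → e).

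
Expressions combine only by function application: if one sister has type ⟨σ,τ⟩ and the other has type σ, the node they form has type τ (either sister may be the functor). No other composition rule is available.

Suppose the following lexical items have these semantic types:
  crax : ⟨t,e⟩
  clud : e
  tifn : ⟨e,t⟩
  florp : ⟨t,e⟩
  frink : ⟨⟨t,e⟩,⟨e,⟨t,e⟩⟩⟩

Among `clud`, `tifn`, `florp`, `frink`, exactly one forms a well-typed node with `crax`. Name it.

frink

clud : e — crax needs t; clud needs nothing (atomic); neither fits.
tifn : ⟨e,t⟩ — crax needs t; tifn needs e; neither fits.
florp : ⟨t,e⟩ — crax needs t; florp needs t; neither fits.
frink — combines: frink : ⟨⟨t,e⟩,⟨e,⟨t,e⟩⟩⟩ takes crax : ⟨t,e⟩ as argument, giving ⟨e,⟨t,e⟩⟩.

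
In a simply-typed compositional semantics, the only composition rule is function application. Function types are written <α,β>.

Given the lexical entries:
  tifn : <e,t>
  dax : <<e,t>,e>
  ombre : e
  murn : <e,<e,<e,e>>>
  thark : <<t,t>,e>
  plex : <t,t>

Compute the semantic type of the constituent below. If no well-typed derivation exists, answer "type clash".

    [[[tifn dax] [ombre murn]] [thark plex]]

e

[tifn dax]: dax is <<e,t>,e>, tifn is <e,t>; result e.
[ombre murn]: murn is <e,<e,<e,e>>>, ombre is e; result <e,<e,e>>.
[[tifn dax] [ombre murn]]: [ombre murn] is <e,<e,e>>, [tifn dax] is e; result <e,e>.
[thark plex]: thark is <<t,t>,e>, plex is <t,t>; result e.
[[[tifn dax] [ombre murn]] [thark plex]]: [[tifn dax] [ombre murn]] is <e,e>, [thark plex] is e; result e.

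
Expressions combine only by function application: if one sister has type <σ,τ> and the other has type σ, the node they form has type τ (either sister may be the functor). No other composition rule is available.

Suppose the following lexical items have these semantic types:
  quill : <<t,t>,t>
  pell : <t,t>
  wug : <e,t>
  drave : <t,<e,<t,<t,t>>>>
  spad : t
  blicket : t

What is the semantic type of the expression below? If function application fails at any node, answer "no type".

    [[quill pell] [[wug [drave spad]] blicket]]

[quill pell]: functor quill : <<t,t>,t>, argument pell : <t,t>; result t.
[drave spad]: functor drave : <t,<e,<t,<t,t>>>>, argument spad : t; result <e,<t,<t,t>>>.
[wug [drave spad]]: <e,t> and <e,<t,<t,t>>> cannot combine by function application — type clash.

no type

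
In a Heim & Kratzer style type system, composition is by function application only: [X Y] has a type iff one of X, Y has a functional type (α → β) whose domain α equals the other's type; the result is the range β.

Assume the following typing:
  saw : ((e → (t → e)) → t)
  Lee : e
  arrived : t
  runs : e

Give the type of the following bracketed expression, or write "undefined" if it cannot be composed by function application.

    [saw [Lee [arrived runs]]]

undefined

[arrived runs]: t with e — neither is a function whose domain matches the other; composition fails here.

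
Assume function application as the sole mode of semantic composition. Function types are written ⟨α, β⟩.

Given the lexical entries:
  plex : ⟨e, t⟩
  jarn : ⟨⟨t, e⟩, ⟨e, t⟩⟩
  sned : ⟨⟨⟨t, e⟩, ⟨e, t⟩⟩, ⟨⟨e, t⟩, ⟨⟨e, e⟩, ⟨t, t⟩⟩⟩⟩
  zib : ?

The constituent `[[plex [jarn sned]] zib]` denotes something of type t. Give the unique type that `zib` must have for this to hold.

⟨⟨⟨e, e⟩, ⟨t, t⟩⟩, t⟩

[[plex [jarn sned]] zib] is required to be t. [plex [jarn sned]] : ⟨⟨e, e⟩, ⟨t, t⟩⟩ cannot yield t as functor, so zib : ⟨⟨⟨e, e⟩, ⟨t, t⟩⟩, t⟩.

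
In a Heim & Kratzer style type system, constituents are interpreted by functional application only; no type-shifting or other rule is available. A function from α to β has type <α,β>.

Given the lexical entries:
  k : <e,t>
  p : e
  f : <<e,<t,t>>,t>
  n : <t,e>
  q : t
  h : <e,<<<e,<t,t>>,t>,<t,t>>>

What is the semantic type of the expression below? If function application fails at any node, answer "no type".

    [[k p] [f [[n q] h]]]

[k p]: functor k : <e,t>, argument p : e; result t.
[n q]: functor n : <t,e>, argument q : t; result e.
[[n q] h]: functor h : <e,<<<e,<t,t>>,t>,<t,t>>>, argument [n q] : e; result <<<e,<t,t>>,t>,<t,t>>.
[f [[n q] h]]: functor [[n q] h] : <<<e,<t,t>>,t>,<t,t>>, argument f : <<e,<t,t>>,t>; result <t,t>.
[[k p] [f [[n q] h]]]: functor [f [[n q] h]] : <t,t>, argument [k p] : t; result t.

t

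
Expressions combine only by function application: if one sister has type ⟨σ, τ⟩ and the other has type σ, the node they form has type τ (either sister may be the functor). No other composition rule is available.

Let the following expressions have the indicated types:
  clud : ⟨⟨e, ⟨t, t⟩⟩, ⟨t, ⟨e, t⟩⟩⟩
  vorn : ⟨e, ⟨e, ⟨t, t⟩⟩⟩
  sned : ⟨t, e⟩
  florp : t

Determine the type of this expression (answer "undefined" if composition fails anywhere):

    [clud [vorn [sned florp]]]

[sned florp]: sned is ⟨t, e⟩, florp is t; result e.
[vorn [sned florp]]: vorn is ⟨e, ⟨e, ⟨t, t⟩⟩⟩, [sned florp] is e; result ⟨e, ⟨t, t⟩⟩.
[clud [vorn [sned florp]]]: clud is ⟨⟨e, ⟨t, t⟩⟩, ⟨t, ⟨e, t⟩⟩⟩, [vorn [sned florp]] is ⟨e, ⟨t, t⟩⟩; result ⟨t, ⟨e, t⟩⟩.

⟨t, ⟨e, t⟩⟩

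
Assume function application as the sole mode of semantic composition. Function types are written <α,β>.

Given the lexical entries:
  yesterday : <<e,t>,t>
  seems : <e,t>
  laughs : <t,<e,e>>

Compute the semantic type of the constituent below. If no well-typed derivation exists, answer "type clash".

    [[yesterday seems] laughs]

<e,e>

At [yesterday seems], yesterday : <<e,t>,t> takes seems : <e,t>, giving t.
At [[yesterday seems] laughs], laughs : <t,<e,e>> takes [yesterday seems] : t, giving <e,e>.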